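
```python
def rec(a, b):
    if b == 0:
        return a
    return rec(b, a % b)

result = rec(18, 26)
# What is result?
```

rec(18, 26) -> rec(26, 18) -> rec(18, 8) -> rec(8, 2) -> rec(2, 0) -> 2

Answer: 2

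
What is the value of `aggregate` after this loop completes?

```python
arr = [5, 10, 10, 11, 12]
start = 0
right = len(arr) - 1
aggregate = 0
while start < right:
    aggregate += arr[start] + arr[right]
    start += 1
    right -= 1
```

Sum of pairs from ends
`aggregate` takes the values: 0 → 17 → 38

Answer: 38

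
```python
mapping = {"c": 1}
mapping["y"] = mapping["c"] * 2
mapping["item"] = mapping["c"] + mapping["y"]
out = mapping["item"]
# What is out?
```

Trace:
`mapping = {"c": 1}` → mapping = {'c': 1}
`mapping["y"] = mapping["c"] * 2` → mapping = {'c': 1, 'y': 2}
`mapping["item"] = mapping["c"] + mapping["y"]` → mapping = {'c': 1, 'y': 2, 'item': 3}
`out = mapping["item"]` → out = 3
So out = 3

Answer: 3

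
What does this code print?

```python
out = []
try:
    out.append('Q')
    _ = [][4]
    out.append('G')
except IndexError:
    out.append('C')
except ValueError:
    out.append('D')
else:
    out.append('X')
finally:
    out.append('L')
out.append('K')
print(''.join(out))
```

Execution trace: 'Q' (try body) → 'C' (except IndexError) → 'L' (finally) → 'K' (after the try/except). Output: QCLK

Answer: QCLK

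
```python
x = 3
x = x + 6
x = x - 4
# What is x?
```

Trace:
`x = 3` → x = 3
`x = x + 6` → x = 9
`x = x - 4` → x = 5
So x = 5

Answer: 5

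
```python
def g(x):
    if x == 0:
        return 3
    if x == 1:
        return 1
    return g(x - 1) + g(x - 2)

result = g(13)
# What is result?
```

Build up from base cases: g(0)=3, g(1)=1, g(2)=4, g(3)=5, g(4)=9, g(5)=14, g(6)=23, ..., g(13)=665

Answer: 665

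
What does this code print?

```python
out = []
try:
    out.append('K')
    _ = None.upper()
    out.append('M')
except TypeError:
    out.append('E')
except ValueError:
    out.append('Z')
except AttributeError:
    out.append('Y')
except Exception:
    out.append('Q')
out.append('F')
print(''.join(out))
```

Execution trace: 'K' (try body) → 'Y' (except AttributeError) → 'F' (after the try/except). Output: KYF

Answer: KYF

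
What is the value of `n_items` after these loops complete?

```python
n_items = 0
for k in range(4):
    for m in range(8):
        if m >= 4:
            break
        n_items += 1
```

Inner breaks at 4, outer runs 4 times
`n_items` takes the values: 0 → 1 → 2 → 3 → 4 → 5 → 6 → 7 → 8 → 9 → 10 → 11 → 12 → 13 → 14 → 15 → 16

Answer: 16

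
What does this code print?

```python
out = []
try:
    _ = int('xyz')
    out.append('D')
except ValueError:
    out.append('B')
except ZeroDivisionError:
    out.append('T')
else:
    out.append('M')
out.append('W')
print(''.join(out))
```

Execution trace: 'B' (except ValueError) → 'W' (after the try/except). Output: BW

Answer: BW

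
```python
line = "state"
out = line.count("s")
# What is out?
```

Trace:
`line = "state"` → line = 'state'
`out = line.count("s")` → out = 1
So out = 1

Answer: 1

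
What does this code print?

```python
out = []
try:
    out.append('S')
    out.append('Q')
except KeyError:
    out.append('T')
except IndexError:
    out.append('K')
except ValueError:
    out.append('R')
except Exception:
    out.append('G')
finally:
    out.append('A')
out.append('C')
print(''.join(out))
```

Execution trace: 'S' (try body) → 'Q' (try body, no exception) → 'A' (finally) → 'C' (after the try/except). Output: SQAC

Answer: SQAC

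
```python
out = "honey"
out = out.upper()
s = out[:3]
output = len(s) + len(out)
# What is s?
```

Trace:
`out = "honey"` → out = 'honey'
`out = out.upper()` → out = 'HONEY'
`s = out[:3]` → s = 'HON'
`output = len(s) + len(out)` → output = 8
So s = 'HON'

Answer: 'HON'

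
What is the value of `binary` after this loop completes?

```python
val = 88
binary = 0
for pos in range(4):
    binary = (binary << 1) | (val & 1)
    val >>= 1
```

Reverse lowest 4 bits of 88
`binary` takes the values: 0 → 1

Answer: 1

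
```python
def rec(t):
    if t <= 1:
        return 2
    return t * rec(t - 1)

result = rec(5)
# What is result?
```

rec(5) = 5 * 4 * 3 * 2 * 2 = 240

Answer: 240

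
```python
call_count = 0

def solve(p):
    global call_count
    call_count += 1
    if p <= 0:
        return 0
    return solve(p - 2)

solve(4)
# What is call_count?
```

Linear recursion stepping by 2: 3 calls from p=4 down to ≤0.

Answer: 3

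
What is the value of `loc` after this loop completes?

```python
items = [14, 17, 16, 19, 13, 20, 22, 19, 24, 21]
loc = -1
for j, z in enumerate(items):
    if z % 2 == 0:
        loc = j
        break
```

First even number index in [14, 17, 16, 19, 13, 20, 22, 19, 24, 21]
`loc` takes the values: -1 → 0

Answer: 0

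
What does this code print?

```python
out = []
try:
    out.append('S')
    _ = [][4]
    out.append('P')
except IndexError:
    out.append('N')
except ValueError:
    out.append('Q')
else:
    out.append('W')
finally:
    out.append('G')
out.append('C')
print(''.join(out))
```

Execution trace: 'S' (try body) → 'N' (except IndexError) → 'G' (finally) → 'C' (after the try/except). Output: SNGC

Answer: SNGC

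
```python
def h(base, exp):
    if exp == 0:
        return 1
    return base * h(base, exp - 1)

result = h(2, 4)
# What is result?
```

h(2, 4) = 2 * 2 * 2 * 2 = 16

Answer: 16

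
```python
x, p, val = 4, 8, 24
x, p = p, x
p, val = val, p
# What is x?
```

Trace:
`x, p, val = 4, 8, 24` → x = 4; p = 8; val = 24
`x, p = p, x` → x = 8; p = 4
`p, val = val, p` → p = 24; val = 4
So x = 8

Answer: 8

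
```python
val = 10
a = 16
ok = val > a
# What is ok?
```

Trace:
`val = 10` → val = 10
`a = 16` → a = 16
`ok = val > a` → ok = False
So ok = False

Answer: False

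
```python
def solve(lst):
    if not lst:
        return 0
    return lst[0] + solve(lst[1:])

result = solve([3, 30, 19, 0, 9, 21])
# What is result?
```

3 + 30 + 19 + 0 + 9 + 21 + 0 = 82

Answer: 82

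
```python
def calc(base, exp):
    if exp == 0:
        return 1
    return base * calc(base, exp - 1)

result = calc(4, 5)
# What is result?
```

calc(4, 5) = 4 * 4 * 4 * 4 * 4 = 1024

Answer: 1024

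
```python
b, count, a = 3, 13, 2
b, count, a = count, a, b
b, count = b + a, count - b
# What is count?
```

Trace:
`b, count, a = 3, 13, 2` → b = 3; count = 13; a = 2
`b, count, a = count, a, b` → b = 13; count = 2; a = 3
`b, count = b + a, count - b` → b = 16; count = -11
So count = -11

Answer: -11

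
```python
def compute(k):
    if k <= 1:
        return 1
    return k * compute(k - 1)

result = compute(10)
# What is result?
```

compute(10) = 10 * 9 * 8 * 7 * 6 * 5 * 4 * 3 * 2 * 1 = 3628800

Answer: 3628800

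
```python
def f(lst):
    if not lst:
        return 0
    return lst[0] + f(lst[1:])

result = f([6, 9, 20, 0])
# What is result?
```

6 + 9 + 20 + 0 + 0 = 35

Answer: 35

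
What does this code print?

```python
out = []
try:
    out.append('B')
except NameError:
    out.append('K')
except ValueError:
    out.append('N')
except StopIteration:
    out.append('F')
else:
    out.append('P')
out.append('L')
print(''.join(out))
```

Execution trace: 'B' (try body, no exception) → 'P' (else) → 'L' (after the try/except). Output: BPL

Answer: BPL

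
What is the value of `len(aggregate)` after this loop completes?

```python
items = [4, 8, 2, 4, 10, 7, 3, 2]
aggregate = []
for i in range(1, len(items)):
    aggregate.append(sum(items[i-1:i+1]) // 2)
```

Number of 2-element averages
`aggregate` takes the values: [] → [6] → [6, 5] → [6, 5, 3] → [6, 5, 3, 7] → [6, 5, 3, 7, 8] → [6, 5, 3, 7, 8, 5] → [6, 5, 3, 7, 8, 5, 2]
So `len(aggregate)` = 7

Answer: 7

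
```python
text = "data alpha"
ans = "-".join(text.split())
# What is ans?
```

Trace:
`text = "data alpha"` → text = 'data alpha'
`ans = "-".join(text.split())` → ans = 'data-alpha'
So ans = 'data-alpha'

Answer: 'data-alpha'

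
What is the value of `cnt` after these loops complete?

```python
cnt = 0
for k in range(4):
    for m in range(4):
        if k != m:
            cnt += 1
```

4² - 4 (exclude diagonal)
`cnt` takes the values: 0 → 1 → 2 → 3 → 4 → 5 → 6 → 7 → 8 → 9 → 10 → 11 → 12

Answer: 12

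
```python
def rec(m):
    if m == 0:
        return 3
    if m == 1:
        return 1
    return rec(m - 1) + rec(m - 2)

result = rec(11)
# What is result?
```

Build up from base cases: rec(0)=3, rec(1)=1, rec(2)=4, rec(3)=5, rec(4)=9, rec(5)=14, rec(6)=23, ..., rec(11)=254

Answer: 254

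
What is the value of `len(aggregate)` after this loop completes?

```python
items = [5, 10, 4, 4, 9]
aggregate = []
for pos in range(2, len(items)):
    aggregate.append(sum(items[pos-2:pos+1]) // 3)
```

Number of 3-element averages
`aggregate` takes the values: [] → [6] → [6, 6] → [6, 6, 5]
So `len(aggregate)` = 3

Answer: 3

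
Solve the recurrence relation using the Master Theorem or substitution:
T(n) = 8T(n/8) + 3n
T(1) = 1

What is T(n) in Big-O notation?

By Master Theorem: a=8, b=8, f(n)=3n. Since log_8(8) = 1 and f(n) = Θ(n^1), Case 2 applies. T(n) = O(n log n).

Answer: O(n log n)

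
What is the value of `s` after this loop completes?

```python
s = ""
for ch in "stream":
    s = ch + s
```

Reverse 'stream'
`s` takes the values: "" → "s" → "ts" → "rts" → "erts" → "aerts" → "maerts"

Answer: "maerts"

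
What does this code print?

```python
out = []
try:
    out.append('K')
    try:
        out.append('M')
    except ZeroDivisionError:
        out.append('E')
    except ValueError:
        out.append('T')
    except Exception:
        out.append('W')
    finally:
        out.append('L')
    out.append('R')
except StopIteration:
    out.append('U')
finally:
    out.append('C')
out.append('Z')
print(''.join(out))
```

Execution trace: 'K' (try body) → 'M' (inner try body, no exception) → 'L' (inner finally) → 'R' (try body, no exception) → 'C' (finally) → 'Z' (after the try/except). Output: KMLRCZ

Answer: KMLRCZ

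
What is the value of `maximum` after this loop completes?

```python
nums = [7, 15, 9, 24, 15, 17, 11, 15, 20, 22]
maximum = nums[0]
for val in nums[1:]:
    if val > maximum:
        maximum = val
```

Maximum of [7, 15, 9, 24, 15, 17, 11, 15, 20, 22]
`maximum` takes the values: 7 → 15 → 24

Answer: 24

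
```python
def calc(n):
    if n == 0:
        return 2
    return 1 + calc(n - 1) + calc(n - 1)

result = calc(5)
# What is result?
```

calc(n) = 1 + 2·calc(n-1), calc(0)=2. Closed form: (2+1)·2^5 - 1 = 95.

Answer: 95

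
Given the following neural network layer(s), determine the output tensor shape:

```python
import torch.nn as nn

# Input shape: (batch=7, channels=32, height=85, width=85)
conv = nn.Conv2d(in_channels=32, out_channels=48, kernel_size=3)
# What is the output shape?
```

Input: (7, 32, 85, 85) -> Output: (7, 48, 83, 83)

Answer: (7, 48, 83, 83)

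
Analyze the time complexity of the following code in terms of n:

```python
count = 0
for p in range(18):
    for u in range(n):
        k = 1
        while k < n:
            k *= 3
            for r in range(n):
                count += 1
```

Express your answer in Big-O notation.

Each loop level contributes: 1 × n × log n × n. Multiplying the contributions gives O(n^2 log n).

Answer: O(n^2 log n)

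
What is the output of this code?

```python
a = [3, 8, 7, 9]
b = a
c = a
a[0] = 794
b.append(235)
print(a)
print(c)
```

Key concept: multiple aliases.
Step by step:
`a = [3, 8, 7, 9]` → a = [3, 8, 7, 9]
`b = a` → b = [3, 8, 7, 9] (same object as a)
`c = a` → c = [3, 8, 7, 9] (same object as a, b)
`a[0] = 794` → a = [794, 8, 7, 9] (same object as b, c); b = [794, 8, 7, 9] (same object as a, c); c = [794, 8, 7, 9] (same object as a, b)
`b.append(235)` → a = [794, 8, 7, 9, 235] (same object as b, c); b = [794, 8, 7, 9, 235] (same object as a, c); c = [794, 8, 7, 9, 235] (same object as a, b)
`print(a)` → prints [794, 8, 7, 9, 235]
`print(c)` → prints [794, 8, 7, 9, 235]

Answer:
[794, 8, 7, 9, 235]
[794, 8, 7, 9, 235]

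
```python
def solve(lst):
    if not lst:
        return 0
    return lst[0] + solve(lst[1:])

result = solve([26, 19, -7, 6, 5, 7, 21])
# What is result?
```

26 + 19 + (-7) + 6 + 5 + 7 + 21 + 0 = 77

Answer: 77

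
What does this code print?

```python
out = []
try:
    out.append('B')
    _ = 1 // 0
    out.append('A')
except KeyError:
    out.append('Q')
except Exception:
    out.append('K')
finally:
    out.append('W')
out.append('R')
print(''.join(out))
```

Execution trace: 'B' (try body) → 'K' (except Exception) → 'W' (finally) → 'R' (after the try/except). Output: BKWR

Answer: BKWR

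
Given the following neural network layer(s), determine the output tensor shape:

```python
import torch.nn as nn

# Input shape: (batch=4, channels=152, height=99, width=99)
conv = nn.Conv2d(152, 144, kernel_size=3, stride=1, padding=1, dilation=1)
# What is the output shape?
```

Input: (4, 152, 99, 99) -> Output: (4, 144, 99, 99)

Answer: (4, 144, 99, 99)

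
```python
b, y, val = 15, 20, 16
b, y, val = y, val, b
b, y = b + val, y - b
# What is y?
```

Trace:
`b, y, val = 15, 20, 16` → b = 15; y = 20; val = 16
`b, y, val = y, val, b` → b = 20; y = 16; val = 15
`b, y = b + val, y - b` → b = 35; y = -4
So y = -4

Answer: -4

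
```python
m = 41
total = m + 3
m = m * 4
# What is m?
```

Trace:
`m = 41` → m = 41
`total = m + 3` → total = 44
`m = m * 4` → m = 164
So m = 164

Answer: 164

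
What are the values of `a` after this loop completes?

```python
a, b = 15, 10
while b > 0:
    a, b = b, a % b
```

GCD of 15 and 10
`a` takes the values: 15 → 10 → 5

Answer: 5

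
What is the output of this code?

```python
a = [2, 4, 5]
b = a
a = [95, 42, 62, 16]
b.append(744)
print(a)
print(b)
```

Key concept: rebinding vs mutation: a is rebound to a new list, b still points at the original.
Step by step:
`a = [2, 4, 5]` → a = [2, 4, 5]
`b = a` → b = [2, 4, 5] (same object as a)
`a = [95, 42, 62, 16]` → a = [95, 42, 62, 16]
`b.append(744)` → b = [2, 4, 5, 744]
`print(a)` → prints [95, 42, 62, 16]
`print(b)` → prints [2, 4, 5, 744]

Answer:
[95, 42, 62, 16]
[2, 4, 5, 744]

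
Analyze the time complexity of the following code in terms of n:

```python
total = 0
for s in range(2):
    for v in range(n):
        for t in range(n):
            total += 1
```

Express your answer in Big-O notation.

Each loop level contributes: 1 × n × n. Multiplying the contributions gives O(n^2).

Answer: O(n^2)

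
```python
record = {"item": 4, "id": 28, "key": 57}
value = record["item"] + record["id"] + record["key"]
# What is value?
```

Trace:
`record = {"item": 4, "id": 28, "key": 57}` → record = {'item': 4, 'id': 28, 'key': 57}
`value = record["item"] + record["id"] + record["key"]` → value = 89
So value = 89

Answer: 89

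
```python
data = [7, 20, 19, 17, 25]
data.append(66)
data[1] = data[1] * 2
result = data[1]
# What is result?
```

Trace:
`data = [7, 20, 19, 17, 25]` → data = [7, 20, 19, 17, 25]
`data.append(66)` → data = [7, 20, 19, 17, 25, 66]
`data[1] = data[1] * 2` → data = [7, 40, 19, 17, 25, 66]
`result = data[1]` → result = 40
So result = 40

Answer: 40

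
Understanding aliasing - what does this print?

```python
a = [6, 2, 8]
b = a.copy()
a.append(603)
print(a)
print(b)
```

Key concept: list.copy() creates independent copy.
Step by step:
`a = [6, 2, 8]` → a = [6, 2, 8]
`b = a.copy()` → b = [6, 2, 8]
`a.append(603)` → a = [6, 2, 8, 603]
`print(a)` → prints [6, 2, 8, 603]
`print(b)` → prints [6, 2, 8]

Answer:
[6, 2, 8, 603]
[6, 2, 8]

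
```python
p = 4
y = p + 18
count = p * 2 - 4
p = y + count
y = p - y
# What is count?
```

Trace:
`p = 4` → p = 4
`y = p + 18` → y = 22
`count = p * 2 - 4` → count = 4
`p = y + count` → p = 26
`y = p - y` → y = 4
So count = 4

Answer: 4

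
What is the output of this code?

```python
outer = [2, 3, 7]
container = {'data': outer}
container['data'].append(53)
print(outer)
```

Key concept: dict holds reference to list.
Step by step:
`outer = [2, 3, 7]` → outer = [2, 3, 7]
`container = {'data': outer}` → container = {'data': [2, 3, 7]}
`container['data'].append(53)` → outer = [2, 3, 7, 53]; container = {'data': [2, 3, 7, 53]}
`print(outer)` → prints [2, 3, 7, 53]

Answer: [2, 3, 7, 53]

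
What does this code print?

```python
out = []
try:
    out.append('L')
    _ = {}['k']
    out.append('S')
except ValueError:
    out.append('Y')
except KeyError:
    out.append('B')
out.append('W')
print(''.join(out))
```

Execution trace: 'L' (try body) → 'B' (except KeyError) → 'W' (after the try/except). Output: LBW

Answer: LBW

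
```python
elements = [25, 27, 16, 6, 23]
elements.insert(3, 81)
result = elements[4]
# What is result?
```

Trace:
`elements = [25, 27, 16, 6, 23]` → elements = [25, 27, 16, 6, 23]
`elements.insert(3, 81)` → elements = [25, 27, 16, 81, 6, 23]
`result = elements[4]` → result = 6
So result = 6

Answer: 6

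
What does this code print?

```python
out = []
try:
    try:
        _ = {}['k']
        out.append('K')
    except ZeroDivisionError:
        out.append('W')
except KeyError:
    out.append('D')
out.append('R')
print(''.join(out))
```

Execution trace: 'D' (outer except KeyError) → 'R' (after the try/except). Output: DR

Answer: DR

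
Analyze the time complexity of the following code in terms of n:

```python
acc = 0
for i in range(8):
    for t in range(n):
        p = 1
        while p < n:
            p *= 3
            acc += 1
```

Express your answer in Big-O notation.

Each loop level contributes: 1 × n × log n. Multiplying the contributions gives O(n log n).

Answer: O(n log n)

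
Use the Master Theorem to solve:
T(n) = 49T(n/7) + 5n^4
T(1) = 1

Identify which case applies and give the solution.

a=49, b=7, f(n)=5n^4. log_7(49) = 2. Since c=4 > 2 and the regularity condition holds (49(n/7)^4 = (49/7^4)n^4 with 49/7^4 < 1), Case 3 applies: T(n) = Θ(f(n)) = O(n^4).

Answer: O(n^4) - Case 3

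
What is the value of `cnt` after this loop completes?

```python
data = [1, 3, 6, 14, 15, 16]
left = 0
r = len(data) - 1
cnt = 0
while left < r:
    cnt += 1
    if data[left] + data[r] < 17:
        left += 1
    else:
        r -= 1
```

Steps to find pair summing to 17
`cnt` takes the values: 0 → 1 → 2 → 3 → 4 → 5

Answer: 5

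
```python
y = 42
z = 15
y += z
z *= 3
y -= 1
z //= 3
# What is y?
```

Trace:
`y = 42` → y = 42
`z = 15` → z = 15
`y += z` → y = 57
`z *= 3` → z = 45
`y -= 1` → y = 56
`z //= 3` → z = 15
So y = 56

Answer: 56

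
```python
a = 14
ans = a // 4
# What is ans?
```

Trace:
`a = 14` → a = 14
`ans = a // 4` → ans = 3
So ans = 3

Answer: 3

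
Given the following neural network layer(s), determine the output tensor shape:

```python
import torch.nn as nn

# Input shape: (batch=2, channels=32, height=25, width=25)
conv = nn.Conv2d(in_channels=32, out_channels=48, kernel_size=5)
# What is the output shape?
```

Input: (2, 32, 25, 25) -> Output: (2, 48, 21, 21)

Answer: (2, 48, 21, 21)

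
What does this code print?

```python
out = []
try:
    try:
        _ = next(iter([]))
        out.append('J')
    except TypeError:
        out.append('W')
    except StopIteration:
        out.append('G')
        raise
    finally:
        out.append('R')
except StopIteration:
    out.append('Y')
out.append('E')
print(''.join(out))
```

Execution trace: 'G' (inner except StopIteration) → 'R' (inner finally) → 'Y' (outer except StopIteration) → 'E' (after the try/except). Output: GRYE

Answer: GRYE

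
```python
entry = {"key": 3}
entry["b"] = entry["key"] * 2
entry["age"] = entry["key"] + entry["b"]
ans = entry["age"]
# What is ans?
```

Trace:
`entry = {"key": 3}` → entry = {'key': 3}
`entry["b"] = entry["key"] * 2` → entry = {'key': 3, 'b': 6}
`entry["age"] = entry["key"] + entry["b"]` → entry = {'key': 3, 'b': 6, 'age': 9}
`ans = entry["age"]` → ans = 9
So ans = 9

Answer: 9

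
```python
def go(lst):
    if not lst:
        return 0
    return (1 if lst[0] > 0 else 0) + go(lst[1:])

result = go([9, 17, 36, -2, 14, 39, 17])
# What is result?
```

Count of positive elements in [9, 17, 36, -2, 14, 39, 17] = 6

Answer: 6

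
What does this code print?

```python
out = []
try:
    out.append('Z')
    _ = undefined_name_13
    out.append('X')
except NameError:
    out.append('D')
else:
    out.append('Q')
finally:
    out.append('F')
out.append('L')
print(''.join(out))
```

Execution trace: 'Z' (try body) → 'D' (except NameError) → 'F' (finally) → 'L' (after the try/except). Output: ZDFL

Answer: ZDFL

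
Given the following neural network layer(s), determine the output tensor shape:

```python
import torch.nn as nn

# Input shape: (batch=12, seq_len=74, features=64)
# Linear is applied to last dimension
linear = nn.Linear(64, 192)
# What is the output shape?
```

Input: (12, 74, 64) -> Output: (12, 74, 192)

Answer: (12, 74, 192)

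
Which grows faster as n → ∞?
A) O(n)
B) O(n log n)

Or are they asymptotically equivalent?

O(n) vs O(n log n): Higher order terms dominate.

Answer: B) O(n log n) grows faster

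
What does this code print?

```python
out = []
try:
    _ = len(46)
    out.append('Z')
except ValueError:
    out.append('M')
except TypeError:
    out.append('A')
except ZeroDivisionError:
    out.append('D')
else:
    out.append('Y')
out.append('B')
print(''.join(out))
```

Execution trace: 'A' (except TypeError) → 'B' (after the try/except). Output: AB

Answer: AB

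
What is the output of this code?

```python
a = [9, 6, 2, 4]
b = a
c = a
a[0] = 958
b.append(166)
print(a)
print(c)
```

Key concept: multiple aliases.
Step by step:
`a = [9, 6, 2, 4]` → a = [9, 6, 2, 4]
`b = a` → b = [9, 6, 2, 4] (same object as a)
`c = a` → c = [9, 6, 2, 4] (same object as a, b)
`a[0] = 958` → a = [958, 6, 2, 4] (same object as b, c); b = [958, 6, 2, 4] (same object as a, c); c = [958, 6, 2, 4] (same object as a, b)
`b.append(166)` → a = [958, 6, 2, 4, 166] (same object as b, c); b = [958, 6, 2, 4, 166] (same object as a, c); c = [958, 6, 2, 4, 166] (same object as a, b)
`print(a)` → prints [958, 6, 2, 4, 166]
`print(c)` → prints [958, 6, 2, 4, 166]

Answer:
[958, 6, 2, 4, 166]
[958, 6, 2, 4, 166]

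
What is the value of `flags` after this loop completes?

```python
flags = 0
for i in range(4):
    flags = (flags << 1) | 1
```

Build 4 consecutive 1-bits: 0b1111
`flags` takes the values: 0 → 1 → 3 → 7 → 15

Answer: 15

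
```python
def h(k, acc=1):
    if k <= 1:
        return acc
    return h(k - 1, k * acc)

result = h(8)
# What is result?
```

Accumulator trace (n, acc): (8, 1) -> (7, 8) -> (6, 56) -> (5, 336) -> (4, 1680) -> (3, 6720) -> (2, 20160) -> (1, 40320) -> return 40320

Answer: 40320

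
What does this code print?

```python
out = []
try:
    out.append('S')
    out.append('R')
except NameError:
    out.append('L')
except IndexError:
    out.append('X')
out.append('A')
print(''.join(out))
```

Execution trace: 'S' (try body) → 'R' (try body, no exception) → 'A' (after the try/except). Output: SRA

Answer: SRA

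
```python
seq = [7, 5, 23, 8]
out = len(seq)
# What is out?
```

Trace:
`seq = [7, 5, 23, 8]` → seq = [7, 5, 23, 8]
`out = len(seq)` → out = 4
So out = 4

Answer: 4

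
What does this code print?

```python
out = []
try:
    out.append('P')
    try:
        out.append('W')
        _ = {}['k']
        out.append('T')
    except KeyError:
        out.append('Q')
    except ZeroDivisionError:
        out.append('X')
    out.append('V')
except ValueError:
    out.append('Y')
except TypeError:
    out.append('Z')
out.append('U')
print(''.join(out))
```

Execution trace: 'P' (try body) → 'W' (inner try body) → 'Q' (inner except KeyError) → 'V' (try body, no exception) → 'U' (after the try/except). Output: PWQVU

Answer: PWQVU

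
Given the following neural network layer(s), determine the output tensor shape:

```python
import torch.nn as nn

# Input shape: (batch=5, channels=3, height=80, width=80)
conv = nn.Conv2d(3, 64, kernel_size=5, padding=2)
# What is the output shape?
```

Input: (5, 3, 80, 80) -> Output: (5, 64, 80, 80)

Answer: (5, 64, 80, 80)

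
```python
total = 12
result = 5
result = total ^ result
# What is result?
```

Trace:
`total = 12` → total = 12
`result = 5` → result = 5
`result = total ^ result` → result = 9
So result = 9

Answer: 9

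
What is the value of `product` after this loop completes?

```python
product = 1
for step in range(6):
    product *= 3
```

3^6 = 729
`product` takes the values: 1 → 3 → 9 → 27 → 81 → 243 → 729

Answer: 729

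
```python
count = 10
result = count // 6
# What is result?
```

Trace:
`count = 10` → count = 10
`result = count // 6` → result = 1
So result = 1

Answer: 1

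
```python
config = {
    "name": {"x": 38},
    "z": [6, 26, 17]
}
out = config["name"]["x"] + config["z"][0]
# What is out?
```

Trace:
`config = { ...` → config = {'name': {'x': 38}, 'z': [6, 26, 17]}
`out = config["name"]["x"] + config["z"][0]` → out = 44
So out = 44

Answer: 44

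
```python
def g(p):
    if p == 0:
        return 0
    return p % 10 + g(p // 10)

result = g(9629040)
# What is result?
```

Sum of digits of 9629040: 0 + 4 + 0 + 9 + 2 + 6 + 9 = 30

Answer: 30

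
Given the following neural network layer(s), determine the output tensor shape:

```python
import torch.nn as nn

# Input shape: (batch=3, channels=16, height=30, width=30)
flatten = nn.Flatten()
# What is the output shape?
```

Input: (3, 16, 30, 30) -> Output: (3, 14400)

Answer: (3, 14400)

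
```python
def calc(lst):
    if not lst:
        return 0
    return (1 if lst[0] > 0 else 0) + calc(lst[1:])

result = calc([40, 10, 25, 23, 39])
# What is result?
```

Count of positive elements in [40, 10, 25, 23, 39] = 5

Answer: 5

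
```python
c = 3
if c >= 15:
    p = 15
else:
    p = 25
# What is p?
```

Trace:
`c = 3` → c = 3
`if c >= 15: ...` → c >= 15 is False, take else branch → p = 25
So p = 25

Answer: 25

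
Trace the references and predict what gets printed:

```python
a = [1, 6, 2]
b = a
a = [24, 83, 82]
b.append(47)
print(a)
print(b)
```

Key concept: rebinding vs mutation: a is rebound to a new list, b still points at the original.
Step by step:
`a = [1, 6, 2]` → a = [1, 6, 2]
`b = a` → b = [1, 6, 2] (same object as a)
`a = [24, 83, 82]` → a = [24, 83, 82]
`b.append(47)` → b = [1, 6, 2, 47]
`print(a)` → prints [24, 83, 82]
`print(b)` → prints [1, 6, 2, 47]

Answer:
[24, 83, 82]
[1, 6, 2, 47]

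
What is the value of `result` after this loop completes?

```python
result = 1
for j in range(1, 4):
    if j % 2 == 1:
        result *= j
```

Product of odd numbers 1 to 3
`result` takes the values: 1 → 3

Answer: 3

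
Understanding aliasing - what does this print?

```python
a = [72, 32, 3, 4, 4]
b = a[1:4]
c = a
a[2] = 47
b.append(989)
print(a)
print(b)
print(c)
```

Key concept: slice vs alias.
Step by step:
`a = [72, 32, 3, 4, 4]` → a = [72, 32, 3, 4, 4]
`b = a[1:4]` → b = [32, 3, 4]
`c = a` → c = [72, 32, 3, 4, 4] (same object as a)
`a[2] = 47` → a = [72, 32, 47, 4, 4] (same object as c); c = [72, 32, 47, 4, 4] (same object as a)
`b.append(989)` → b = [32, 3, 4, 989]
`print(a)` → prints [72, 32, 47, 4, 4]
`print(b)` → prints [32, 3, 4, 989]
`print(c)` → prints [72, 32, 47, 4, 4]

Answer:
[72, 32, 47, 4, 4]
[32, 3, 4, 989]
[72, 32, 47, 4, 4]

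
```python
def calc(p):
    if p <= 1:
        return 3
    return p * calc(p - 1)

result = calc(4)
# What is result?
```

calc(4) = 4 * 3 * 2 * 3 = 72

Answer: 72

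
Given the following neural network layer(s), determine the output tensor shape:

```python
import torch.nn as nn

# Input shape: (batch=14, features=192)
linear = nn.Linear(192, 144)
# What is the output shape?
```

Input: (14, 192) -> Output: (14, 144)

Answer: (14, 144)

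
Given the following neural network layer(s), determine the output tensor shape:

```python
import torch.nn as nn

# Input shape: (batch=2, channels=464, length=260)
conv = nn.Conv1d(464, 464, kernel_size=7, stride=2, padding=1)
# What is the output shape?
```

Input: (2, 464, 260) -> Output: (2, 464, 128)

Answer: (2, 464, 128)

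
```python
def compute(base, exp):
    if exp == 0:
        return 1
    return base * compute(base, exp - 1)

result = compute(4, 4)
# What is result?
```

compute(4, 4) = 4 * 4 * 4 * 4 = 256

Answer: 256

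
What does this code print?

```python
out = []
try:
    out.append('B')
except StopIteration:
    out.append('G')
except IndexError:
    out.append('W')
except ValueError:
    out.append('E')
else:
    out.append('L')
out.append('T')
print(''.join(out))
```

Execution trace: 'B' (try body, no exception) → 'L' (else) → 'T' (after the try/except). Output: BLT

Answer: BLT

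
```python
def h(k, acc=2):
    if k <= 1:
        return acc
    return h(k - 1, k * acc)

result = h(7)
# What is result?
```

Accumulator trace (n, acc): (7, 2) -> (6, 14) -> (5, 84) -> (4, 420) -> (3, 1680) -> (2, 5040) -> (1, 10080) -> return 10080

Answer: 10080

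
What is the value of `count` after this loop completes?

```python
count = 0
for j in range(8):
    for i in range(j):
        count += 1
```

Triangle number: 0+1+2+...+7
`count` takes the values: 0 → 1 → 2 → 3 → 4 → 5 → 6 → 7 → 8 → 9 → 10 → 11 → 12 → 13 → 14 → 15 → 16 → 17 → 18 → 19 → 20 → 21 → 22 → 23 → 24 → 25 → 26 → 27 → 28

Answer: 28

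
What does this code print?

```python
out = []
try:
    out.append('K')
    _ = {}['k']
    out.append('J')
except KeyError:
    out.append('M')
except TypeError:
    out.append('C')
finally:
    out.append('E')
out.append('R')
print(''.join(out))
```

Execution trace: 'K' (try body) → 'M' (except KeyError) → 'E' (finally) → 'R' (after the try/except). Output: KMER

Answer: KMER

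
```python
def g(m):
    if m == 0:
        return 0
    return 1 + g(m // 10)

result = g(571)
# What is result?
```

Count of digits of 571: 3

Answer: 3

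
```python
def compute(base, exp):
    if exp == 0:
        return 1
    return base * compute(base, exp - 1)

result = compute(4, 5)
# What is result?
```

compute(4, 5) = 4 * 4 * 4 * 4 * 4 = 1024

Answer: 1024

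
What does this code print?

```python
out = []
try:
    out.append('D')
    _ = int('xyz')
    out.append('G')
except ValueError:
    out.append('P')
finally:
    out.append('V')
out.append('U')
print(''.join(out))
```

Execution trace: 'D' (try body) → 'P' (except ValueError) → 'V' (finally) → 'U' (after the try/except). Output: DPVU

Answer: DPVU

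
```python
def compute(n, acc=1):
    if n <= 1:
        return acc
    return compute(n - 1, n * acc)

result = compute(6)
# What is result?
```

Accumulator trace (n, acc): (6, 1) -> (5, 6) -> (4, 30) -> (3, 120) -> (2, 360) -> (1, 720) -> return 720

Answer: 720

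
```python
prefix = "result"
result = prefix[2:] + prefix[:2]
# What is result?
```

Trace:
`prefix = "result"` → prefix = 'result'
`result = prefix[2:] + prefix[:2]` → result = 'sultre'
So result = 'sultre'

Answer: 'sultre'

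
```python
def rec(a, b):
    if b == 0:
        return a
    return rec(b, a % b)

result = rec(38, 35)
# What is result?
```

rec(38, 35) -> rec(35, 3) -> rec(3, 2) -> rec(2, 1) -> rec(1, 0) -> 1

Answer: 1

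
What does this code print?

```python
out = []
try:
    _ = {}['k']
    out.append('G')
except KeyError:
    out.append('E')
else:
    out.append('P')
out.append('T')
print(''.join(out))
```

Execution trace: 'E' (except KeyError) → 'T' (after the try/except). Output: ET

Answer: ET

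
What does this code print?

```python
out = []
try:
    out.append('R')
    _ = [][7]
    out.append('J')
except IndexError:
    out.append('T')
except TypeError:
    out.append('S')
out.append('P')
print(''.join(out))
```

Execution trace: 'R' (try body) → 'T' (except IndexError) → 'P' (after the try/except). Output: RTP

Answer: RTP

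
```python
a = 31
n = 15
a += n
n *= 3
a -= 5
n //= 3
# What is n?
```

Trace:
`a = 31` → a = 31
`n = 15` → n = 15
`a += n` → a = 46
`n *= 3` → n = 45
`a -= 5` → a = 41
`n //= 3` → n = 15
So n = 15

Answer: 15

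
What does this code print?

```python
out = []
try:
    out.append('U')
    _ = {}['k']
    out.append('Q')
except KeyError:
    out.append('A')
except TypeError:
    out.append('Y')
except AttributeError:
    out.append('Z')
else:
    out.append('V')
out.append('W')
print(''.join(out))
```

Execution trace: 'U' (try body) → 'A' (except KeyError) → 'W' (after the try/except). Output: UAW

Answer: UAW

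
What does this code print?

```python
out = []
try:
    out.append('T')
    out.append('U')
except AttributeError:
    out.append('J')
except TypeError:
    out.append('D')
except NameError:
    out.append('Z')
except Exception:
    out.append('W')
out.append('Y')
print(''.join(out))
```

Execution trace: 'T' (try body) → 'U' (try body, no exception) → 'Y' (after the try/except). Output: TUY

Answer: TUY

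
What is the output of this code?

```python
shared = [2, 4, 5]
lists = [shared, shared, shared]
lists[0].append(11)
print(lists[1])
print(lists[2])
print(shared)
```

Key concept: list of same reference.
Step by step:
`shared = [2, 4, 5]` → shared = [2, 4, 5]
`lists = [shared, shared, shared]` → lists = [[2, 4, 5], [2, 4, 5], [2, 4, 5]]
`lists[0].append(11)` → shared = [2, 4, 5, 11]; lists = [[2, 4, 5, 11], [2, 4, 5, 11], [2, 4, 5, 11]]
`print(lists[1])` → prints [2, 4, 5, 11]
`print(lists[2])` → prints [2, 4, 5, 11]
`print(shared)` → prints [2, 4, 5, 11]

Answer:
[2, 4, 5, 11]
[2, 4, 5, 11]
[2, 4, 5, 11]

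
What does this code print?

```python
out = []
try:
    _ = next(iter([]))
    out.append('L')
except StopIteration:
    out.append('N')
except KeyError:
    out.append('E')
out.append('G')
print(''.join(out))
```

Execution trace: 'N' (except StopIteration) → 'G' (after the try/except). Output: NG

Answer: NG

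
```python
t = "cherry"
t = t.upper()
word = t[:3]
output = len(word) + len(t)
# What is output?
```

Trace:
`t = "cherry"` → t = 'cherry'
`t = t.upper()` → t = 'CHERRY'
`word = t[:3]` → word = 'CHE'
`output = len(word) + len(t)` → output = 9
So output = 9

Answer: 9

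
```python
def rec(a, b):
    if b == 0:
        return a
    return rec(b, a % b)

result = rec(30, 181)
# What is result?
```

rec(30, 181) -> rec(181, 30) -> rec(30, 1) -> rec(1, 0) -> 1

Answer: 1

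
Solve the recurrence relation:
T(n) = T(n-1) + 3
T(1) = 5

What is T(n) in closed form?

Unrolling: T(n) = T(1) + 3·(n-1) = 5 + 3(n-1) = 3n + 2.

Answer: T(n) = 3n + 2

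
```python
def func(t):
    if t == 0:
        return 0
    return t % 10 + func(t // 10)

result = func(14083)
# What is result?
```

Sum of digits of 14083: 3 + 8 + 0 + 4 + 1 = 16

Answer: 16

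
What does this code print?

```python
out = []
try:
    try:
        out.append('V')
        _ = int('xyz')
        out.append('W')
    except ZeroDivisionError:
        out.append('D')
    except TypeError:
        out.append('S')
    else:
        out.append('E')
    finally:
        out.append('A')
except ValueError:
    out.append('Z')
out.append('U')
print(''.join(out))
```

Execution trace: 'V' (try body) → 'A' (finally) → 'Z' (outer except ValueError) → 'U' (after the try/except). Output: VAZU

Answer: VAZU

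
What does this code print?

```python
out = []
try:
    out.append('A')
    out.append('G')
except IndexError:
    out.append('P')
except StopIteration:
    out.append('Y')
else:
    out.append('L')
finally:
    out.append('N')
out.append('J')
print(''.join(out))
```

Execution trace: 'A' (try body) → 'G' (try body, no exception) → 'L' (else) → 'N' (finally) → 'J' (after the try/except). Output: AGLNJ

Answer: AGLNJ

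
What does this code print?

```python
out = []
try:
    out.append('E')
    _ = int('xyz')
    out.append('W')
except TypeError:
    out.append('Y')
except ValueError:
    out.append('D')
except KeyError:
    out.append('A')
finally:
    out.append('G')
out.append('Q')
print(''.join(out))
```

Execution trace: 'E' (try body) → 'D' (except ValueError) → 'G' (finally) → 'Q' (after the try/except). Output: EDGQ

Answer: EDGQ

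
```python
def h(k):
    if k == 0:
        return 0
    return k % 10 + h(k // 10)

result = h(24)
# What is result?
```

Sum of digits of 24: 4 + 2 = 6

Answer: 6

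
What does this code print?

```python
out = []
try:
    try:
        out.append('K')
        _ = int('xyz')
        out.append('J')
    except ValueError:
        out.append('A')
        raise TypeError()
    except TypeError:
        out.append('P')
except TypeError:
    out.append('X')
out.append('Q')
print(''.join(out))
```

Execution trace: 'K' (inner try body) → 'A' (inner except ValueError) → 'X' (outer except TypeError) → 'Q' (after the try/except). Output: KAXQ

Answer: KAXQ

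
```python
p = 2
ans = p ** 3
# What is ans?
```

Trace:
`p = 2` → p = 2
`ans = p ** 3` → ans = 8
So ans = 8

Answer: 8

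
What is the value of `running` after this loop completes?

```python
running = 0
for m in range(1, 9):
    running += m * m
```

Sum of squares 1² to 8² = 204
`running` takes the values: 0 → 1 → 5 → 14 → 30 → 55 → 91 → 140 → 204

Answer: 204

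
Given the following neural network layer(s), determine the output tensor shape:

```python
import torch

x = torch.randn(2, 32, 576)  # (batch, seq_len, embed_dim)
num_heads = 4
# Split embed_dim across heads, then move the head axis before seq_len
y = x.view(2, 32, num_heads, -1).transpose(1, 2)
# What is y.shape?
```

Input: (2, 32, 576) -> head_dim = 576 // 4 = 144; after view: (2, 32, 4, 144) -> after transpose(1, 2): (2, 4, 32, 144) -> Output: (2, 4, 32, 144)

Answer: (2, 4, 32, 144)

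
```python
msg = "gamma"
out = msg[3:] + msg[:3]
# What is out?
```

Trace:
`msg = "gamma"` → msg = 'gamma'
`out = msg[3:] + msg[:3]` → out = 'magam'
So out = 'magam'

Answer: 'magam'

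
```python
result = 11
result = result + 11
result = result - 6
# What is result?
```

Trace:
`result = 11` → result = 11
`result = result + 11` → result = 22
`result = result - 6` → result = 16
So result = 16

Answer: 16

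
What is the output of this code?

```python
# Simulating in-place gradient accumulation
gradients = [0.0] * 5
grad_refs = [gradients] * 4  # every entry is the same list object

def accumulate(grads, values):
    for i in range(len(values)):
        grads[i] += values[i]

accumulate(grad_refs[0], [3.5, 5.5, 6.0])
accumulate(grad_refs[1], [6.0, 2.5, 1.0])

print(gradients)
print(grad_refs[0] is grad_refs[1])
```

Key concept: gradient accumulation aliasing.
Step by step:
`gradients = [0.0] * 5` → gradients = [0.0, 0.0, 0.0, 0.0, 0.0]
`grad_refs = [gradients] * 4` → grad_refs = [[0.0, 0.0, 0.0, 0.0, 0.0], [0.0, 0.0, 0.0, 0.0, 0.0], [0.0, 0.0, 0.0, 0.0, 0.0], [0.0, 0.0, 0.0, 0.0, 0.0]]
`accumulate(grad_refs[0], [3.5, 5.5, 6.0])` → gradients = [3.5, 5.5, 6.0, 0.0, 0.0]; grad_refs = [[3.5, 5.5, 6.0, 0.0, 0.0], [3.5, 5.5, 6.0, 0.0, 0.0], [3.5, 5.5, 6.0, 0.0, 0.0], [3.5, 5.5, 6.0, 0.0, 0.0]]
`accumulate(grad_refs[1], [6.0, 2.5, 1.0])` → gradients = [9.5, 8.0, 7.0, 0.0, 0.0]; grad_refs = [[9.5, 8.0, 7.0, 0.0, 0.0], [9.5, 8.0, 7.0, 0.0, 0.0], [9.5, 8.0, 7.0, 0.0, 0.0], [9.5, 8.0, 7.0, 0.0, 0.0]]
`print(gradients)` → prints [9.5, 8.0, 7.0, 0.0, 0.0]
`print(grad_refs[0] is grad_refs[1])` → prints True

Answer:
[9.5, 8.0, 7.0, 0.0, 0.0]
True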